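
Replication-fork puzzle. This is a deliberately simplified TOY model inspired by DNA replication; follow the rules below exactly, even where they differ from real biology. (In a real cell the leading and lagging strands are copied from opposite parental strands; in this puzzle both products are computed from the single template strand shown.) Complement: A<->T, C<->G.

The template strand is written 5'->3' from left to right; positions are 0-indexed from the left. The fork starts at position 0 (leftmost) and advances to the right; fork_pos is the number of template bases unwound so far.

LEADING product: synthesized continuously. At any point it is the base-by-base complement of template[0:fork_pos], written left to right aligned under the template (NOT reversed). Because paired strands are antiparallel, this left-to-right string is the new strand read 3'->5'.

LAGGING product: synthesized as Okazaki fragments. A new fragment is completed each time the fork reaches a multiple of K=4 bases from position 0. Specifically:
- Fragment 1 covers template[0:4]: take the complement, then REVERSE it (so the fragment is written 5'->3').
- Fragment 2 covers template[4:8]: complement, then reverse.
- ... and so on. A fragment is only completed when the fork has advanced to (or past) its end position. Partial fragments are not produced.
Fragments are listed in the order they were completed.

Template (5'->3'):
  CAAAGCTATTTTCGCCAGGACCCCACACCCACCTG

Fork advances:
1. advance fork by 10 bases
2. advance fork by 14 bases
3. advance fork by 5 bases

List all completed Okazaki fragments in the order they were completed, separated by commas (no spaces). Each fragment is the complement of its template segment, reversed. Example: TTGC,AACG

Answer: TTTG,TAGC,AAAA,GGCG,TCCT,GGGG,GTGT

Derivation:
Step 1: advance 10 -> fork_pos = 0 + 10 = 10. Reached multiple(s) of 4: 4, 8 -> fragments 1-2 completed (2 total).
Step 2: advance 14 -> fork_pos = 10 + 14 = 24. Reached multiple(s) of 4: 12, 16, 20, 24 -> fragments 3-6 completed (6 total).
Step 3: advance 5 -> fork_pos = 24 + 5 = 29. Reached multiple(s) of 4: 28 -> fragment 7 completed (7 total).
Final fork_pos = 29, so 7 fragment(s) are complete. Build each: template segment -> complement -> reverse.
Fragment 1: template[0:4] = CAAA -> complement GTTT -> reversed TTTG
Fragment 2: template[4:8] = GCTA -> complement CGAT -> reversed TAGC
Fragment 3: template[8:12] = TTTT -> complement AAAA -> reversed AAAA
Fragment 4: template[12:16] = CGCC -> complement GCGG -> reversed GGCG
Fragment 5: template[16:20] = AGGA -> complement TCCT -> reversed TCCT
Fragment 6: template[20:24] = CCCC -> complement GGGG -> reversed GGGG
Fragment 7: template[24:28] = ACAC -> complement TGTG -> reversed GTGT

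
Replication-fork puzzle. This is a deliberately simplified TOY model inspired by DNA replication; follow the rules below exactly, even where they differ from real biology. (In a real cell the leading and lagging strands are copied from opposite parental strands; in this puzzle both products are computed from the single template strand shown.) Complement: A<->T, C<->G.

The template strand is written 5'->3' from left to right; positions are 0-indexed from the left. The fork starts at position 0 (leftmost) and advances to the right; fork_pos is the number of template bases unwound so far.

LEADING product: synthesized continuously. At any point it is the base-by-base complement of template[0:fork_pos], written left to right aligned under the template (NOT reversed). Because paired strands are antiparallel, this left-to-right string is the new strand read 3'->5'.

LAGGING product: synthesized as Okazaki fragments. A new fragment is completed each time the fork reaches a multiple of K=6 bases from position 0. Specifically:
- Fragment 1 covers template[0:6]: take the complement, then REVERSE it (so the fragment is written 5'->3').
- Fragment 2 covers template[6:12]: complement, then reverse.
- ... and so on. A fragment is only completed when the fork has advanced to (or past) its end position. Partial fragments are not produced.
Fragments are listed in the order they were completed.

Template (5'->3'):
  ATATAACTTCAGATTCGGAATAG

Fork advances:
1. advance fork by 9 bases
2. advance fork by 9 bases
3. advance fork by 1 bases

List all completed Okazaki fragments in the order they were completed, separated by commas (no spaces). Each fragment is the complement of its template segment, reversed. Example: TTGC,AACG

Step 1: advance 9 -> fork_pos = 0 + 9 = 9. Reached multiple(s) of 6: 6 -> fragment 1 completed (1 total).
Step 2: advance 9 -> fork_pos = 9 + 9 = 18. Reached multiple(s) of 6: 12, 18 -> fragments 2-3 completed (3 total).
Step 3: advance 1 -> fork_pos = 18 + 1 = 19. Next multiple of 6 is 24 (not reached); still 3 fragment(s).
Final fork_pos = 19, so 3 fragment(s) are complete. Build each: template segment -> complement -> reverse.
Fragment 1: template[0:6] = ATATAA -> complement TATATT -> reversed TTATAT
Fragment 2: template[6:12] = CTTCAG -> complement GAAGTC -> reversed CTGAAG
Fragment 3: template[12:18] = ATTCGG -> complement TAAGCC -> reversed CCGAAT

Answer: TTATAT,CTGAAG,CCGAAT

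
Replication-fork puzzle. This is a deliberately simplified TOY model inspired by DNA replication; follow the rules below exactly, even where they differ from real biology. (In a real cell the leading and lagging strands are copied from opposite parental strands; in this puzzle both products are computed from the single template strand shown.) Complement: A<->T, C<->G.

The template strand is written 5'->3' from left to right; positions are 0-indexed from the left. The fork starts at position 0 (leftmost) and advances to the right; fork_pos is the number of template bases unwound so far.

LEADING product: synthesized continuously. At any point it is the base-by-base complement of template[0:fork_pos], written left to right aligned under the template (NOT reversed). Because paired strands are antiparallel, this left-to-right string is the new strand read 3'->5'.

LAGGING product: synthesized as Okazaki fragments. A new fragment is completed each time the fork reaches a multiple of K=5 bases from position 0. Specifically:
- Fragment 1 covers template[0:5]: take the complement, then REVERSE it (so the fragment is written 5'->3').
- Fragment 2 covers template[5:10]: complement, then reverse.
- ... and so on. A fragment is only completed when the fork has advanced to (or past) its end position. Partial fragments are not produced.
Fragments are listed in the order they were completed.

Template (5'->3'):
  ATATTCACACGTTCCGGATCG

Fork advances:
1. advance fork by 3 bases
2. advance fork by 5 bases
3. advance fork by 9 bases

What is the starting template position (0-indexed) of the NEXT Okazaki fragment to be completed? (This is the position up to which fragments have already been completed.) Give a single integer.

Step 1: advance 3 -> fork_pos = 0 + 3 = 3. Next multiple of 5 is 5 (not reached); still 0 fragment(s).
Step 2: advance 5 -> fork_pos = 3 + 5 = 8. Reached multiple(s) of 5: 5 -> fragment 1 completed (1 total).
Step 3: advance 9 -> fork_pos = 8 + 9 = 17. Reached multiple(s) of 5: 10, 15 -> fragments 2-3 completed (3 total).
3 fragment(s) completed, covering template[0:15] (3 x 5 = 15). The next fragment, fragment 4, covers template[15:20], so it starts at position 15.

Answer: 15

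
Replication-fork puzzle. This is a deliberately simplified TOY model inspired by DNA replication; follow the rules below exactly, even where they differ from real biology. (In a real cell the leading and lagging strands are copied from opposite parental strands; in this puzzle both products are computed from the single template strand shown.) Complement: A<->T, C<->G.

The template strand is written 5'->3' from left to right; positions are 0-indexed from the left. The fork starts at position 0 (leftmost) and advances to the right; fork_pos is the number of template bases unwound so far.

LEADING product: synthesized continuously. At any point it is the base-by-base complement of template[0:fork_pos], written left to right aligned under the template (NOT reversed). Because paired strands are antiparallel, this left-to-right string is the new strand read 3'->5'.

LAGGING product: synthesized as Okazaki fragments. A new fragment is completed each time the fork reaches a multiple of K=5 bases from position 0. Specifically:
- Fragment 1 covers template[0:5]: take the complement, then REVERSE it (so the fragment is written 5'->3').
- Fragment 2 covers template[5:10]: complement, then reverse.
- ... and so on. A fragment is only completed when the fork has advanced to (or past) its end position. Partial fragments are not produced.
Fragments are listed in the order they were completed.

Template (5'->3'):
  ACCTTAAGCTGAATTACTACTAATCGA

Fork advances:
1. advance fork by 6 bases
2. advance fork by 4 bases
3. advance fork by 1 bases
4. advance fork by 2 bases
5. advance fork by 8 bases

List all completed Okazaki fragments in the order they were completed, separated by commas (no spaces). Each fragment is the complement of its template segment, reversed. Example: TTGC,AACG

Answer: AAGGT,AGCTT,AATTC,GTAGT

Derivation:
Step 1: advance 6 -> fork_pos = 0 + 6 = 6. Reached multiple(s) of 5: 5 -> fragment 1 completed (1 total).
Step 2: advance 4 -> fork_pos = 6 + 4 = 10. Reached multiple(s) of 5: 10 -> fragment 2 completed (2 total).
Step 3: advance 1 -> fork_pos = 10 + 1 = 11. Next multiple of 5 is 15 (not reached); still 2 fragment(s).
Step 4: advance 2 -> fork_pos = 11 + 2 = 13. Next multiple of 5 is 15 (not reached); still 2 fragment(s).
Step 5: advance 8 -> fork_pos = 13 + 8 = 21. Reached multiple(s) of 5: 15, 20 -> fragments 3-4 completed (4 total).
Final fork_pos = 21, so 4 fragment(s) are complete. Build each: template segment -> complement -> reverse.
Fragment 1: template[0:5] = ACCTT -> complement TGGAA -> reversed AAGGT
Fragment 2: template[5:10] = AAGCT -> complement TTCGA -> reversed AGCTT
Fragment 3: template[10:15] = GAATT -> complement CTTAA -> reversed AATTC
Fragment 4: template[15:20] = ACTAC -> complement TGATG -> reversed GTAGT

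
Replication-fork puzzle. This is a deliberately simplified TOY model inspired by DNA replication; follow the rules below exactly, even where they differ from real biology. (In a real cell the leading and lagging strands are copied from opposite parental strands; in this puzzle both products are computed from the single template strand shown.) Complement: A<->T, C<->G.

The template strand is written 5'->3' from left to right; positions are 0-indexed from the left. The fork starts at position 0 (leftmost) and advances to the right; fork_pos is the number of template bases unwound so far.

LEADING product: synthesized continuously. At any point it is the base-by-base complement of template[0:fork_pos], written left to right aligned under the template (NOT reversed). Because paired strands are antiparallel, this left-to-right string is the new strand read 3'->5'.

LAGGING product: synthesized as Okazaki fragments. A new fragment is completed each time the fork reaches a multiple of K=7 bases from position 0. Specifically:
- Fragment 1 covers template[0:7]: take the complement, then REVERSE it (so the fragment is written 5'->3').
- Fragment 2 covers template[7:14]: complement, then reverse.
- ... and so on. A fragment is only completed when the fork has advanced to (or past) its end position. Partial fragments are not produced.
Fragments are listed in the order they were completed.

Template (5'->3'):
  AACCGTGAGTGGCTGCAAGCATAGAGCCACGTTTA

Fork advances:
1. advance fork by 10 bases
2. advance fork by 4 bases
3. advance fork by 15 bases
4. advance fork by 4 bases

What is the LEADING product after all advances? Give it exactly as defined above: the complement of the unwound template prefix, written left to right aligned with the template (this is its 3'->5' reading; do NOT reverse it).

Step 1: advance 10 -> fork_pos = 0 + 10 = 10.
Step 2: advance 4 -> fork_pos = 10 + 4 = 14.
Step 3: advance 15 -> fork_pos = 14 + 15 = 29.
Step 4: advance 4 -> fork_pos = 29 + 4 = 33.
Unwound prefix: template[0:33] = AACCGTGAGTGGCTGCAAGCATAGAGCCACGTT
Complement it base by base (A<->T, C<->G), keeping left-to-right order:
  [0:5] AACCG -> TTGGC
  [5:10] TGAGT -> ACTCA
  [10:15] GGCTG -> CCGAC
  [15:20] CAAGC -> GTTCG
  [20:25] ATAGA -> TATCT
  [25:30] GCCAC -> CGGTG
  [30:33] GTT -> CAA
Concatenate: TTGGCACTCACCGACGTTCGTATCTCGGTGCAA (length 33; written aligned with the template, i.e. 3'->5').

Answer: TTGGCACTCACCGACGTTCGTATCTCGGTGCAA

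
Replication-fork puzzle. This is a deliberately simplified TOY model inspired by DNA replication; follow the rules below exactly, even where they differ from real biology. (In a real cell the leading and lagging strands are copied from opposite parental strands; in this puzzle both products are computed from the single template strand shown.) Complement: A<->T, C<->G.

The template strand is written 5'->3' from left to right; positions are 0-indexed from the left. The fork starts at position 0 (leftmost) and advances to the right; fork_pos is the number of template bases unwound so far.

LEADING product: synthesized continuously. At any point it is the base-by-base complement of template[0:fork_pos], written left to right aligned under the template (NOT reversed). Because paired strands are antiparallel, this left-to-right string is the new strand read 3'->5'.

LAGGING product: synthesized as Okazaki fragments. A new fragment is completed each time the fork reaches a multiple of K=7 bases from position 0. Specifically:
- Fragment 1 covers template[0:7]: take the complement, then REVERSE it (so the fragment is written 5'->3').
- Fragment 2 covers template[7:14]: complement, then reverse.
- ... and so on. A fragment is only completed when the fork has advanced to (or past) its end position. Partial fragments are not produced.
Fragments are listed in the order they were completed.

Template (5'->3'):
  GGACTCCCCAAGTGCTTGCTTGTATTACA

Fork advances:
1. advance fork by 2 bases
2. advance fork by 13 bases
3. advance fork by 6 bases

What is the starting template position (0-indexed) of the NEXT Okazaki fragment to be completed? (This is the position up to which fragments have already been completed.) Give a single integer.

Step 1: advance 2 -> fork_pos = 0 + 2 = 2. Next multiple of 7 is 7 (not reached); still 0 fragment(s).
Step 2: advance 13 -> fork_pos = 2 + 13 = 15. Reached multiple(s) of 7: 7, 14 -> fragments 1-2 completed (2 total).
Step 3: advance 6 -> fork_pos = 15 + 6 = 21. Reached multiple(s) of 7: 21 -> fragment 3 completed (3 total).
3 fragment(s) completed, covering template[0:21] (3 x 7 = 21). The next fragment, fragment 4, covers template[21:28], so it starts at position 21.

Answer: 21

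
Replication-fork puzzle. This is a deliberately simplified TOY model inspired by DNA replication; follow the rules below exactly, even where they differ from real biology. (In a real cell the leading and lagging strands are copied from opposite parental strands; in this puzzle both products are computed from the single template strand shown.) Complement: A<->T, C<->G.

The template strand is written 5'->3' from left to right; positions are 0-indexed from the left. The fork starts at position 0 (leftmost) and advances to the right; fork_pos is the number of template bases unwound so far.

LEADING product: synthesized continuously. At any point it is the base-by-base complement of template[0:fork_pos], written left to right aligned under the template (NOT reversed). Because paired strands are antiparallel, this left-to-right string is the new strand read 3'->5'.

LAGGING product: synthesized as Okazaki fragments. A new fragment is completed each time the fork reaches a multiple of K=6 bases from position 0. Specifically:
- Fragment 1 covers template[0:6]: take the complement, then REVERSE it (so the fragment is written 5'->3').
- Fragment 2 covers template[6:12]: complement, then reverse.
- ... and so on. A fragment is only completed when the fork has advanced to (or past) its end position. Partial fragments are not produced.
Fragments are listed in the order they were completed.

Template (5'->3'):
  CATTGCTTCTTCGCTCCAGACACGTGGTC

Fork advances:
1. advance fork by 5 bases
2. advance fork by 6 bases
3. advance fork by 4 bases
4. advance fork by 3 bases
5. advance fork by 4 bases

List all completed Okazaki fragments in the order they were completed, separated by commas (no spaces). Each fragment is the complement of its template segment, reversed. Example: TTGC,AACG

Step 1: advance 5 -> fork_pos = 0 + 5 = 5. Next multiple of 6 is 6 (not reached); still 0 fragment(s).
Step 2: advance 6 -> fork_pos = 5 + 6 = 11. Reached multiple(s) of 6: 6 -> fragment 1 completed (1 total).
Step 3: advance 4 -> fork_pos = 11 + 4 = 15. Reached multiple(s) of 6: 12 -> fragment 2 completed (2 total).
Step 4: advance 3 -> fork_pos = 15 + 3 = 18. Reached multiple(s) of 6: 18 -> fragment 3 completed (3 total).
Step 5: advance 4 -> fork_pos = 18 + 4 = 22. Next multiple of 6 is 24 (not reached); still 3 fragment(s).
Final fork_pos = 22, so 3 fragment(s) are complete. Build each: template segment -> complement -> reverse.
Fragment 1: template[0:6] = CATTGC -> complement GTAACG -> reversed GCAATG
Fragment 2: template[6:12] = TTCTTC -> complement AAGAAG -> reversed GAAGAA
Fragment 3: template[12:18] = GCTCCA -> complement CGAGGT -> reversed TGGAGC

Answer: GCAATG,GAAGAA,TGGAGC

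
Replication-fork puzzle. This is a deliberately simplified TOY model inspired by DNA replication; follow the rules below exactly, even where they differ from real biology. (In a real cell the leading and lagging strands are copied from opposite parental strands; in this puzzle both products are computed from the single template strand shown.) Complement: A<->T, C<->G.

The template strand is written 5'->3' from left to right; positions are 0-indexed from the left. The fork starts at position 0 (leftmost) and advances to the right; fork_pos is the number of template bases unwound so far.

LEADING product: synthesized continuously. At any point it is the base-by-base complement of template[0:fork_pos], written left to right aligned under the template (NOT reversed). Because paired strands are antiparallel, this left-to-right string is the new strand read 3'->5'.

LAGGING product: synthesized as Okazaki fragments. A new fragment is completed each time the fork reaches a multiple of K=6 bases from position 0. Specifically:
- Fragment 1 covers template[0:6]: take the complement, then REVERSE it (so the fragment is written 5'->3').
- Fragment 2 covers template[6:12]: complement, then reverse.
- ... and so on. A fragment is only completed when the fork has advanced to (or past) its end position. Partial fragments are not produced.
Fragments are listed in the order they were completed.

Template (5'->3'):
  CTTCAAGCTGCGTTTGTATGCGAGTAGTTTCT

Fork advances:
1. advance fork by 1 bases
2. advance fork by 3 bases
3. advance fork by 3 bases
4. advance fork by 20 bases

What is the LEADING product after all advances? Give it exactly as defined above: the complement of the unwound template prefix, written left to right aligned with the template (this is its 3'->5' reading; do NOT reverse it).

Step 1: advance 1 -> fork_pos = 0 + 1 = 1.
Step 2: advance 3 -> fork_pos = 1 + 3 = 4.
Step 3: advance 3 -> fork_pos = 4 + 3 = 7.
Step 4: advance 20 -> fork_pos = 7 + 20 = 27.
Unwound prefix: template[0:27] = CTTCAAGCTGCGTTTGTATGCGAGTAG
Complement it base by base (A<->T, C<->G), keeping left-to-right order:
  [0:5] CTTCA -> GAAGT
  [5:10] AGCTG -> TCGAC
  [10:15] CGTTT -> GCAAA
  [15:20] GTATG -> CATAC
  [20:25] CGAGT -> GCTCA
  [25:27] AG -> TC
Concatenate: GAAGTTCGACGCAAACATACGCTCATC (length 27; written aligned with the template, i.e. 3'->5').

Answer: GAAGTTCGACGCAAACATACGCTCATC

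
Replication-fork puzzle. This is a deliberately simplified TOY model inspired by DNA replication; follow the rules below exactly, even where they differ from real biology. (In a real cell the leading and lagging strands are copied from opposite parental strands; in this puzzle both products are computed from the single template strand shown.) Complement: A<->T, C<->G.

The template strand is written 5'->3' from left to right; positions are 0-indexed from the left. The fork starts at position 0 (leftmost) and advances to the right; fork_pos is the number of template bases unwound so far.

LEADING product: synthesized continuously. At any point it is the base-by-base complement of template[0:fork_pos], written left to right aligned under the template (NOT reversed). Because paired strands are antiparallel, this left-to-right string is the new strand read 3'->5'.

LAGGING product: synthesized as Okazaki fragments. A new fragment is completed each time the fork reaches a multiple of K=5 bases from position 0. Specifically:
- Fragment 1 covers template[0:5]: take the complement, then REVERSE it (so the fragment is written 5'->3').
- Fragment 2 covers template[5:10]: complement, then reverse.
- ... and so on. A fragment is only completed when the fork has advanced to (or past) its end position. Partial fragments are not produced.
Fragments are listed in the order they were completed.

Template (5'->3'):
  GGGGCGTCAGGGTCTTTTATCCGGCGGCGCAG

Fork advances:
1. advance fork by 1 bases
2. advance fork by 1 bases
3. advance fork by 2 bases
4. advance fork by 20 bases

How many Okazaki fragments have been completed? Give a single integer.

Step 1: advance 1 -> fork_pos = 0 + 1 = 1. Next multiple of 5 is 5 (not reached); still 0 fragment(s).
Step 2: advance 1 -> fork_pos = 1 + 1 = 2. Next multiple of 5 is 5 (not reached); still 0 fragment(s).
Step 3: advance 2 -> fork_pos = 2 + 2 = 4. Next multiple of 5 is 5 (not reached); still 0 fragment(s).
Step 4: advance 20 -> fork_pos = 4 + 20 = 24. Reached multiple(s) of 5: 5, 10, 15, 20 -> fragments 1-4 completed (4 total).
Check: final fork_pos = 24; the multiples of 5 that are <= 24 are 5..20 -> 24 // 5 = 4 completed fragment(s).

Answer: 4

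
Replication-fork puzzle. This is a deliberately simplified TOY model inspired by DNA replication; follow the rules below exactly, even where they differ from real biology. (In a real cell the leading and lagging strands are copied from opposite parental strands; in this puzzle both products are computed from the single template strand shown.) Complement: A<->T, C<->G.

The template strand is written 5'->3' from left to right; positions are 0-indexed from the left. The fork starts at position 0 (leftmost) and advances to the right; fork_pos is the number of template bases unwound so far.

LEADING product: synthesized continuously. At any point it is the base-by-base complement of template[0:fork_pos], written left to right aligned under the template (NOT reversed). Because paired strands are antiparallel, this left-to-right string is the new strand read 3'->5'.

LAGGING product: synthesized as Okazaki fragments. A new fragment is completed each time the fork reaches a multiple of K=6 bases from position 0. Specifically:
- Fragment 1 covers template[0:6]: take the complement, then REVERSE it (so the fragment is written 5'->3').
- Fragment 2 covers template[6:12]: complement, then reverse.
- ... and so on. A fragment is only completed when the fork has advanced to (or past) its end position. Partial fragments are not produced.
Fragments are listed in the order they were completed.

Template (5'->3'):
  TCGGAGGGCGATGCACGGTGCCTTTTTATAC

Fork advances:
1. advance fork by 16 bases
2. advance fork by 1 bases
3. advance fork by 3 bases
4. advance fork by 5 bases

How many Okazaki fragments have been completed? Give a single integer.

Step 1: advance 16 -> fork_pos = 0 + 16 = 16. Reached multiple(s) of 6: 6, 12 -> fragments 1-2 completed (2 total).
Step 2: advance 1 -> fork_pos = 16 + 1 = 17. Next multiple of 6 is 18 (not reached); still 2 fragment(s).
Step 3: advance 3 -> fork_pos = 17 + 3 = 20. Reached multiple(s) of 6: 18 -> fragment 3 completed (3 total).
Step 4: advance 5 -> fork_pos = 20 + 5 = 25. Reached multiple(s) of 6: 24 -> fragment 4 completed (4 total).
Check: final fork_pos = 25; the multiples of 6 that are <= 25 are 6..24 -> 25 // 6 = 4 completed fragment(s).

Answer: 4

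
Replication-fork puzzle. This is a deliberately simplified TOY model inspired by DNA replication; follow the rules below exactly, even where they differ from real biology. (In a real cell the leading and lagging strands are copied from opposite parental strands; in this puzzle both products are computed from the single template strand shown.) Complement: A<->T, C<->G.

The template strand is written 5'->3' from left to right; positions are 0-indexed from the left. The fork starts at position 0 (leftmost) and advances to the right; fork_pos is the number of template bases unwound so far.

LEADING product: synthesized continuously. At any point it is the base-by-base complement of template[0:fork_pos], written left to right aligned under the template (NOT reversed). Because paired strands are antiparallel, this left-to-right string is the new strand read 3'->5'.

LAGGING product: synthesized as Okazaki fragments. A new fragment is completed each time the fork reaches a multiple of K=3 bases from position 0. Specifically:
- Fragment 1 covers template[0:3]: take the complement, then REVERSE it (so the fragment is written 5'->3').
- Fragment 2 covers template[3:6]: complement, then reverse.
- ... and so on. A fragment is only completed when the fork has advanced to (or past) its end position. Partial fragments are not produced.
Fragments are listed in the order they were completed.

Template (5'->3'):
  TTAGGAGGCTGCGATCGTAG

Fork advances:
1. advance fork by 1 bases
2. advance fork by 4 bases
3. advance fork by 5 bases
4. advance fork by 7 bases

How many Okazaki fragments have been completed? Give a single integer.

Step 1: advance 1 -> fork_pos = 0 + 1 = 1. Next multiple of 3 is 3 (not reached); still 0 fragment(s).
Step 2: advance 4 -> fork_pos = 1 + 4 = 5. Reached multiple(s) of 3: 3 -> fragment 1 completed (1 total).
Step 3: advance 5 -> fork_pos = 5 + 5 = 10. Reached multiple(s) of 3: 6, 9 -> fragments 2-3 completed (3 total).
Step 4: advance 7 -> fork_pos = 10 + 7 = 17. Reached multiple(s) of 3: 12, 15 -> fragments 4-5 completed (5 total).
Check: final fork_pos = 17; the multiples of 3 that are <= 17 are 3..15 -> 17 // 3 = 5 completed fragment(s).

Answer: 5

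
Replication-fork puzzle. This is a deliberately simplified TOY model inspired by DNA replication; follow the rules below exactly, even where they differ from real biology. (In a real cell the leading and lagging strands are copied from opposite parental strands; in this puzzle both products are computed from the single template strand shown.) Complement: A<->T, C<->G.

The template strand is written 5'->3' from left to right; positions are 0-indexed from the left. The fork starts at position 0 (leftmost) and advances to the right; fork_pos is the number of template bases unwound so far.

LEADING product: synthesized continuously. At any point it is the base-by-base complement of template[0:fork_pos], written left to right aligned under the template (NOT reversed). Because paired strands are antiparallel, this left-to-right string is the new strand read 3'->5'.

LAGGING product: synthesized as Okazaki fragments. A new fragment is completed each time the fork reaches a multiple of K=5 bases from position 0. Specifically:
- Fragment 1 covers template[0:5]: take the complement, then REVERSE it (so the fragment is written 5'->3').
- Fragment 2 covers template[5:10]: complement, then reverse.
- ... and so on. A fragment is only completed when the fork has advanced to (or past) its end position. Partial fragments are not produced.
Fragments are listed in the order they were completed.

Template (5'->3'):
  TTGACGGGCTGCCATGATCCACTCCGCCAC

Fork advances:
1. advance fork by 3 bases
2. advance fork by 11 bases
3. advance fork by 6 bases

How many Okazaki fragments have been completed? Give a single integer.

Answer: 4

Derivation:
Step 1: advance 3 -> fork_pos = 0 + 3 = 3. Next multiple of 5 is 5 (not reached); still 0 fragment(s).
Step 2: advance 11 -> fork_pos = 3 + 11 = 14. Reached multiple(s) of 5: 5, 10 -> fragments 1-2 completed (2 total).
Step 3: advance 6 -> fork_pos = 14 + 6 = 20. Reached multiple(s) of 5: 15, 20 -> fragments 3-4 completed (4 total).
Check: final fork_pos = 20; the multiples of 5 that are <= 20 are 5..20 -> 20 // 5 = 4 completed fragment(s).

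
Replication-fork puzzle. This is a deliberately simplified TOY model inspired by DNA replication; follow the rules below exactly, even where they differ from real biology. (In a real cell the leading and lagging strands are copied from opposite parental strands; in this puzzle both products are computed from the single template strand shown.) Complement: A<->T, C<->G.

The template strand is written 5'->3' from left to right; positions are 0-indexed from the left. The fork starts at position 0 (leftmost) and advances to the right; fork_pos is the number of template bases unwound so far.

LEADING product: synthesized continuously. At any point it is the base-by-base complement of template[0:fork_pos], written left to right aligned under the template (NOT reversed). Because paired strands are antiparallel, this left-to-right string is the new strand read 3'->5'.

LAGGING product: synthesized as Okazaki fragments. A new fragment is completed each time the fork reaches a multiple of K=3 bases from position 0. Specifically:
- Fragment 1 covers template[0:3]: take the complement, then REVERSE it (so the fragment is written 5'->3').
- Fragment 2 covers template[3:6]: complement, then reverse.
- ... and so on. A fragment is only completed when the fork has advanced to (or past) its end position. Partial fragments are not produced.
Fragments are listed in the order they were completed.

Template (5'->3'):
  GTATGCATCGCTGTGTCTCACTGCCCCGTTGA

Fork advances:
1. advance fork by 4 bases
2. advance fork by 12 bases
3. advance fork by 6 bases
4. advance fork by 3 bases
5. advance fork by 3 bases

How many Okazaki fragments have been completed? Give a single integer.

Step 1: advance 4 -> fork_pos = 0 + 4 = 4. Reached multiple(s) of 3: 3 -> fragment 1 completed (1 total).
Step 2: advance 12 -> fork_pos = 4 + 12 = 16. Reached multiple(s) of 3: 6, 9, 12, 15 -> fragments 2-5 completed (5 total).
Step 3: advance 6 -> fork_pos = 16 + 6 = 22. Reached multiple(s) of 3: 18, 21 -> fragments 6-7 completed (7 total).
Step 4: advance 3 -> fork_pos = 22 + 3 = 25. Reached multiple(s) of 3: 24 -> fragment 8 completed (8 total).
Step 5: advance 3 -> fork_pos = 25 + 3 = 28. Reached multiple(s) of 3: 27 -> fragment 9 completed (9 total).
Check: final fork_pos = 28; the multiples of 3 that are <= 28 are 3..27 -> 28 // 3 = 9 completed fragment(s).

Answer: 9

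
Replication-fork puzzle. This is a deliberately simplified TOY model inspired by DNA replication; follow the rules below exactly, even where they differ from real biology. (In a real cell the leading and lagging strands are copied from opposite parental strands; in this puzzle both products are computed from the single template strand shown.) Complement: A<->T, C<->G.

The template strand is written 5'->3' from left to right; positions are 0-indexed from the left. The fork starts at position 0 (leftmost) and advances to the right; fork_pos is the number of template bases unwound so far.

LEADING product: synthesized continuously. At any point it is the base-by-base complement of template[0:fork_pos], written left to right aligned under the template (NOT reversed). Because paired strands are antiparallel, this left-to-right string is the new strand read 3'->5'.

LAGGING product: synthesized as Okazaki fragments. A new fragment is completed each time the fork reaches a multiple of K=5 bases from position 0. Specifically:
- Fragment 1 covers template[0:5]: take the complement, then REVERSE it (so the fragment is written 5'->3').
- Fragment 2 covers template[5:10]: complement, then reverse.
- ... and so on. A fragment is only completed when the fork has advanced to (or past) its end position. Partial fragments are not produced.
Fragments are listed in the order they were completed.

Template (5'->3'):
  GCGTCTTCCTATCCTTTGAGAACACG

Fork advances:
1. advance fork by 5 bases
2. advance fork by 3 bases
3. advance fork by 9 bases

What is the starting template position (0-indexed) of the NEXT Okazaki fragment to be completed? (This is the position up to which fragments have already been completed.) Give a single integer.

Step 1: advance 5 -> fork_pos = 0 + 5 = 5. Reached multiple(s) of 5: 5 -> fragment 1 completed (1 total).
Step 2: advance 3 -> fork_pos = 5 + 3 = 8. Next multiple of 5 is 10 (not reached); still 1 fragment(s).
Step 3: advance 9 -> fork_pos = 8 + 9 = 17. Reached multiple(s) of 5: 10, 15 -> fragments 2-3 completed (3 total).
3 fragment(s) completed, covering template[0:15] (3 x 5 = 15). The next fragment, fragment 4, covers template[15:20], so it starts at position 15.

Answer: 15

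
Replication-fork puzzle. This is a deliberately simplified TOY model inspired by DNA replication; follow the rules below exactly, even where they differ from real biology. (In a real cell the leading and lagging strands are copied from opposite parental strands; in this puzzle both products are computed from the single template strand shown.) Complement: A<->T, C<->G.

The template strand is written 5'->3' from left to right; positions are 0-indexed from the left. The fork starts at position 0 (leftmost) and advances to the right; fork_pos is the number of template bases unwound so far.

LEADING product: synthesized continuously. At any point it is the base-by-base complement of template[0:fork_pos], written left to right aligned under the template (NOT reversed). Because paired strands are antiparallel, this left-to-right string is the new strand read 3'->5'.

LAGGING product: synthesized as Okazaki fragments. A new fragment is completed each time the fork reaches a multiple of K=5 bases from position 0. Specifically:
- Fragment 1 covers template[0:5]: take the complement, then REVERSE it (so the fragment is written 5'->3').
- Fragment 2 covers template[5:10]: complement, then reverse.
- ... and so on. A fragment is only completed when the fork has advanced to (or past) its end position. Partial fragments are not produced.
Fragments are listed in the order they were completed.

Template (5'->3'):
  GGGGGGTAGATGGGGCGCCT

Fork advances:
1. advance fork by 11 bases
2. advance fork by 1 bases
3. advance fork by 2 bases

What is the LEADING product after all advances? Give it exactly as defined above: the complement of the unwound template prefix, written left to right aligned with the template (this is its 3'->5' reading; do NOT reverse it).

Step 1: advance 11 -> fork_pos = 0 + 11 = 11.
Step 2: advance 1 -> fork_pos = 11 + 1 = 12.
Step 3: advance 2 -> fork_pos = 12 + 2 = 14.
Unwound prefix: template[0:14] = GGGGGGTAGATGGG
Complement it base by base (A<->T, C<->G), keeping left-to-right order:
  [0:5] GGGGG -> CCCCC
  [5:10] GTAGA -> CATCT
  [10:14] TGGG -> ACCC
Concatenate: CCCCCCATCTACCC (length 14; written aligned with the template, i.e. 3'->5').

Answer: CCCCCCATCTACCC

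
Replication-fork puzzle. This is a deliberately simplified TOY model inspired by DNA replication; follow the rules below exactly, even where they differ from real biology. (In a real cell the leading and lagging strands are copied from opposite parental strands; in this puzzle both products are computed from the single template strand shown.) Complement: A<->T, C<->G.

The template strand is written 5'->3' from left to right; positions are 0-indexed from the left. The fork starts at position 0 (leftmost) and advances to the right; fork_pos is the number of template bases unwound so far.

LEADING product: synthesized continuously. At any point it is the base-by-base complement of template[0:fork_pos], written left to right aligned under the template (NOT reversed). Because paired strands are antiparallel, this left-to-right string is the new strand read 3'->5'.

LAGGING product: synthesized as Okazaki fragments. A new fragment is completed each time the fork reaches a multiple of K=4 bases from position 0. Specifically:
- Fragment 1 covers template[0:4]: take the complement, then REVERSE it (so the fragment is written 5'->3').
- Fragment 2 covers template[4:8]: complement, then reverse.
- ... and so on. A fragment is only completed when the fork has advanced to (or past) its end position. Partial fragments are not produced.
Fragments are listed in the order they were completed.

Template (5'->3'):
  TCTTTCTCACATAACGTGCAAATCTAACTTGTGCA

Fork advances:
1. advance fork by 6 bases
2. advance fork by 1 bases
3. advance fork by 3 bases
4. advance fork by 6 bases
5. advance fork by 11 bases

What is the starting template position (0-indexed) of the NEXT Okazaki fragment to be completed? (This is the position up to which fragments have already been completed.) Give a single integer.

Step 1: advance 6 -> fork_pos = 0 + 6 = 6. Reached multiple(s) of 4: 4 -> fragment 1 completed (1 total).
Step 2: advance 1 -> fork_pos = 6 + 1 = 7. Next multiple of 4 is 8 (not reached); still 1 fragment(s).
Step 3: advance 3 -> fork_pos = 7 + 3 = 10. Reached multiple(s) of 4: 8 -> fragment 2 completed (2 total).
Step 4: advance 6 -> fork_pos = 10 + 6 = 16. Reached multiple(s) of 4: 12, 16 -> fragments 3-4 completed (4 total).
Step 5: advance 11 -> fork_pos = 16 + 11 = 27. Reached multiple(s) of 4: 20, 24 -> fragments 5-6 completed (6 total).
6 fragment(s) completed, covering template[0:24] (6 x 4 = 24). The next fragment, fragment 7, covers template[24:28], so it starts at position 24.

Answer: 24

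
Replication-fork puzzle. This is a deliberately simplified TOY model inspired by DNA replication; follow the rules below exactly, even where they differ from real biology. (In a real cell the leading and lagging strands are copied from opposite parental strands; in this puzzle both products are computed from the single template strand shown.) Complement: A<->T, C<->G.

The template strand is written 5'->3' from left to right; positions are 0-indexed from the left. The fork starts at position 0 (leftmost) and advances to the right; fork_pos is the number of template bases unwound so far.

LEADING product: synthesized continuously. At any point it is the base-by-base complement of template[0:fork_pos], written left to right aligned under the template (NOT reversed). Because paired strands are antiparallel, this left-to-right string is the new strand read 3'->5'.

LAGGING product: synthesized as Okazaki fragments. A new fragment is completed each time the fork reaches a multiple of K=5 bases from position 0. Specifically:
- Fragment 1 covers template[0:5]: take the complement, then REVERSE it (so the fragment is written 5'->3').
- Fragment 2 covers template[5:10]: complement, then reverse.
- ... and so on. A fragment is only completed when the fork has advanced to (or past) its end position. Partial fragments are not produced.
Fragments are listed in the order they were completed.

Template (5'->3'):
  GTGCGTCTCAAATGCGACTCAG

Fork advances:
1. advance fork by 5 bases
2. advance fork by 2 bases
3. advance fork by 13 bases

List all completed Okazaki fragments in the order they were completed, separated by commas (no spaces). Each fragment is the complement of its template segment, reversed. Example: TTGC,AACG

Step 1: advance 5 -> fork_pos = 0 + 5 = 5. Reached multiple(s) of 5: 5 -> fragment 1 completed (1 total).
Step 2: advance 2 -> fork_pos = 5 + 2 = 7. Next multiple of 5 is 10 (not reached); still 1 fragment(s).
Step 3: advance 13 -> fork_pos = 7 + 13 = 20. Reached multiple(s) of 5: 10, 15, 20 -> fragments 2-4 completed (4 total).
Final fork_pos = 20, so 4 fragment(s) are complete. Build each: template segment -> complement -> reverse.
Fragment 1: template[0:5] = GTGCG -> complement CACGC -> reversed CGCAC
Fragment 2: template[5:10] = TCTCA -> complement AGAGT -> reversed TGAGA
Fragment 3: template[10:15] = AATGC -> complement TTACG -> reversed GCATT
Fragment 4: template[15:20] = GACTC -> complement CTGAG -> reversed GAGTC

Answer: CGCAC,TGAGA,GCATT,GAGTC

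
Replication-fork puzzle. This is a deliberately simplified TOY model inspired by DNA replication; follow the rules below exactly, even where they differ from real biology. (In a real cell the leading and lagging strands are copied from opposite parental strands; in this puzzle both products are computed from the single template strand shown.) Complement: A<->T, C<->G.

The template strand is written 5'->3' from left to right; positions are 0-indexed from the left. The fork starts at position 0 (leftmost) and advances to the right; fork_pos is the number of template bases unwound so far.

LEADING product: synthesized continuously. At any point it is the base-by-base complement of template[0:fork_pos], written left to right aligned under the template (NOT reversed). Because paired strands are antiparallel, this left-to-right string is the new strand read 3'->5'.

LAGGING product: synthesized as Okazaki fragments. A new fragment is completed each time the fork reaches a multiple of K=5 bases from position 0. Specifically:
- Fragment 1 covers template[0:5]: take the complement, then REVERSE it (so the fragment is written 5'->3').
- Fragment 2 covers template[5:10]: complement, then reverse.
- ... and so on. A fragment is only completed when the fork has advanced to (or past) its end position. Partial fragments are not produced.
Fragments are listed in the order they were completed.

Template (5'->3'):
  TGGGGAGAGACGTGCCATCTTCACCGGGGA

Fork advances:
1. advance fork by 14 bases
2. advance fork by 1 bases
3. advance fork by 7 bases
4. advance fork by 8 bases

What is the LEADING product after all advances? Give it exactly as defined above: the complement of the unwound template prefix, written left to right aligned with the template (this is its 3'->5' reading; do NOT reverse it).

Step 1: advance 14 -> fork_pos = 0 + 14 = 14.
Step 2: advance 1 -> fork_pos = 14 + 1 = 15.
Step 3: advance 7 -> fork_pos = 15 + 7 = 22.
Step 4: advance 8 -> fork_pos = 22 + 8 = 30.
Unwound prefix: template[0:30] = TGGGGAGAGACGTGCCATCTTCACCGGGGA
Complement it base by base (A<->T, C<->G), keeping left-to-right order:
  [0:5] TGGGG -> ACCCC
  [5:10] AGAGA -> TCTCT
  [10:15] CGTGC -> GCACG
  [15:20] CATCT -> GTAGA
  [20:25] TCACC -> AGTGG
  [25:30] GGGGA -> CCCCT
Concatenate: ACCCCTCTCTGCACGGTAGAAGTGGCCCCT (length 30; written aligned with the template, i.e. 3'->5').

Answer: ACCCCTCTCTGCACGGTAGAAGTGGCCCCT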